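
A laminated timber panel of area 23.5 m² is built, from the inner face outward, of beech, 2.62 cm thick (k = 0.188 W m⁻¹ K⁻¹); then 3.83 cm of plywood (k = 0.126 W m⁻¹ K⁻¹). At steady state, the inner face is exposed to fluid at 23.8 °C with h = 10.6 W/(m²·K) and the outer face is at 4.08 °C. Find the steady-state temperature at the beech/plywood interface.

T = 15.2 °C

Treat each layer as a resistance in series:
  R_conv,in = 1/(hA) = 1/(10.6·23.5) = 0.004014 K/W
  R_beech = L/(kA) = 0.0262/(0.188·23.5) = 0.005930 K/W
  R_plywood = L/(kA) = 0.0383/(0.126·23.5) = 0.01293 K/W
ΣR = 0.004014 + 0.005930 + 0.01293 = 0.02287 K/W
Q = ΔT/ΣR = (23.8 °C − 4.08 °C)/0.02287 = 862.3 W
From the inner boundary to the beech/plywood interface, ΣR_partial = 0.009944 K/W.
T_interface = T_in − Q·ΣR_partial = 23.8 °C − (862.3)(0.009944) = 15.2 °C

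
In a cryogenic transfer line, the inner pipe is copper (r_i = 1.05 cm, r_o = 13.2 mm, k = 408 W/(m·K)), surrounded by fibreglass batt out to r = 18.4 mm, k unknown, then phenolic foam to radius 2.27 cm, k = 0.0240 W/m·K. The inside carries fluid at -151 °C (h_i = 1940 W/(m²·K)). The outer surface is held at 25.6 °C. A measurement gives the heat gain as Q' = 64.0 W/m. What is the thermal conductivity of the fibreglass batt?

k = 0.0389 W/m·K

ΣR = ΔT/Q' = |-151 − 25.6|/64.0 = 2.759 m·K/W
Known resistances:
  R'_conv,in = 1/(2πr h) = 1/(2π·0.0105·1940) = 0.007813 m·K/W
  R'_copper = ln(0.0132/0.0105)/(2πk) = 0.2288/(2π·408) = 8.927×10^-5 m·K/W
  R'_phenolic foam = ln(0.0227/0.0184)/(2πk) = 0.2100/(2π·0.0240) = 1.393 m·K/W
R_fibreglass batt = ΣR − ΣR_known = 2.759 − 1.401 = 1.358 m·K/W
ln(r₂/r₁)/(2πk) = 1.358 ⇒ k = 0.3321/(2π·1.358) = 0.0389 W/m·K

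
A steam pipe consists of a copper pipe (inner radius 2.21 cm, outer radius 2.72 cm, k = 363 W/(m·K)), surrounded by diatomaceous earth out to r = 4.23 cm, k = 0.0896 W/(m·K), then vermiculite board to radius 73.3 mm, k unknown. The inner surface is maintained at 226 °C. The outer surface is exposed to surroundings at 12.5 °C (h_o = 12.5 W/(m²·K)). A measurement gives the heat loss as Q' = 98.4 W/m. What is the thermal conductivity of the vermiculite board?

ΣR = ΔT/Q' = |226 − 12.5|/98.4 = 2.170 m·K/W
Known resistances:
  R'_copper = ln(0.0272/0.0221)/(2πk) = 0.2076/(2π·363) = 9.104×10^-5 m·K/W
  R'_diatomaceous earth = ln(0.0423/0.0272)/(2πk) = 0.4416/(2π·0.0896) = 0.7844 m·K/W
  R'_conv,out = 1/(2πr h) = 1/(2π·0.0733·12.5) = 0.1737 m·K/W
R_vermiculite board = ΣR − ΣR_known = 2.170 − 0.9582 = 1.212 m·K/W
ln(r₂/r₁)/(2πk) = 1.212 ⇒ k = 0.5498/(2π·1.212) = 0.0722 W/m·K

k = 0.0722 W/m·K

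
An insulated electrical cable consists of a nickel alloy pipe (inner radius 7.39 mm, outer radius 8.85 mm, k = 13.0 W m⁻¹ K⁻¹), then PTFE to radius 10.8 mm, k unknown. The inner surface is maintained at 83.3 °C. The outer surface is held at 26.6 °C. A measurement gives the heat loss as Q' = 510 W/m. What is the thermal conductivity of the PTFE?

k = 0.291 W/m·K

ΣR = ΔT/Q' = |83.3 − 26.6|/510 = 0.1112 m·K/W
Known resistances:
  R'_nickel alloy = ln(0.00885/0.00739)/(2πk) = 0.1803/(2π·13.0) = 0.002207 m·K/W
R_PTFE = ΣR − ΣR_known = 0.1112 − 0.002207 = 0.1090 m·K/W
ln(r₂/r₁)/(2πk) = 0.1090 ⇒ k = 0.1991/(2π·0.1090) = 0.291 W/m·K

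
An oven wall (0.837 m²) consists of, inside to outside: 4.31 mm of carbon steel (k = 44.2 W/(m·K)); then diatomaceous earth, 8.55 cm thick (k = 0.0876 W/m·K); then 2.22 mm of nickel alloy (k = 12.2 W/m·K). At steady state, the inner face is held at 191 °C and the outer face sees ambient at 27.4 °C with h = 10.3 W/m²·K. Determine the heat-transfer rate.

Series thermal resistances, inner to outer:
  R_carbon steel = L/(kA) = 0.00431/(44.2·0.837) = 1.165×10^-4 K/W
  R_diatomaceous earth = L/(kA) = 0.0855/(0.0876·0.837) = 1.166 K/W
  R_nickel alloy = L/(kA) = 0.00222/(12.2·0.837) = 2.174×10^-4 K/W
  R_conv,out = 1/(hA) = 1/(10.3·0.837) = 0.1160 K/W
ΣR = 1.165×10^-4 + 1.166 + 2.174×10^-4 + 0.1160 = 1.282 K/W
Q = ΔT/ΣR = (191 °C − 27.4 °C)/1.282 = 128 W

Q = 128 W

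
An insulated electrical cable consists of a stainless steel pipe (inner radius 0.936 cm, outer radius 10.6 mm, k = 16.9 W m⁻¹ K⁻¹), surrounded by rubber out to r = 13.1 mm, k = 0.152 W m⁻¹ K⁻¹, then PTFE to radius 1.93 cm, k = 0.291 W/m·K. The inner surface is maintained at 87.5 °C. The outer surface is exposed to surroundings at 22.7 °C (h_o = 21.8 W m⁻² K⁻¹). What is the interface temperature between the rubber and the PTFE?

Series thermal resistances, inner to outer:
  R'_stainless steel = ln(0.0106/0.00936)/(2πk) = 0.1244/(2π·16.9) = 0.001172 m·K/W
  R'_rubber = ln(0.0131/0.0106)/(2πk) = 0.2118/(2π·0.152) = 0.2217 m·K/W
  R'_PTFE = ln(0.0193/0.0131)/(2πk) = 0.3875/(2π·0.291) = 0.2119 m·K/W
  R'_conv,out = 1/(2πr h) = 1/(2π·0.0193·21.8) = 0.3783 m·K/W
ΣR = 0.001172 + 0.2217 + 0.2119 + 0.3783 = 0.8131 m·K/W
Q' = ΔT/ΣR = (87.5 °C − 22.7 °C)/0.8131 = 79.69 W/m
From the inner boundary to the rubber/PTFE interface, ΣR_partial = 0.2229 m·K/W.
T_interface = T_in − Q'·ΣR_partial = 87.5 °C − (79.69)(0.2229) = 69.7 °C

T = 69.7 °C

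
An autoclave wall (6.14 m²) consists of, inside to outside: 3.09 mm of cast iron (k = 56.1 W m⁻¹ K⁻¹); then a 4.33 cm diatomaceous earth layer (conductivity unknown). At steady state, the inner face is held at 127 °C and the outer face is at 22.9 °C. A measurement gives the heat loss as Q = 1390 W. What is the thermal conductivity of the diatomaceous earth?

k = 0.0942 W/m·K

ΣR = ΔT/Q = |127 − 22.9|/1390 = 0.07489 K/W
Known resistances:
  R_cast iron = L/(kA) = 0.00309/(56.1·6.14) = 8.971×10^-6 K/W
R_diatomaceous earth = ΣR − ΣR_known = 0.07489 − 8.971×10^-6 = 0.07488 K/W
L/(kA) = 0.07488 ⇒ k = 0.0433/(0.07488·6.14) = 0.0942 W/m·K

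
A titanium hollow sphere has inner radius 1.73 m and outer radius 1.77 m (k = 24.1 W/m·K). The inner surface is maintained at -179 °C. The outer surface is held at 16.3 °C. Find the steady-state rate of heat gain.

Q = 4πk·ΔT/(1/r₁ − 1/r₂) = 4π × 24.1 × 195.3 / (1/1.73 − 1/1.77) = 4.53×10^6 W

Q = 4530 kW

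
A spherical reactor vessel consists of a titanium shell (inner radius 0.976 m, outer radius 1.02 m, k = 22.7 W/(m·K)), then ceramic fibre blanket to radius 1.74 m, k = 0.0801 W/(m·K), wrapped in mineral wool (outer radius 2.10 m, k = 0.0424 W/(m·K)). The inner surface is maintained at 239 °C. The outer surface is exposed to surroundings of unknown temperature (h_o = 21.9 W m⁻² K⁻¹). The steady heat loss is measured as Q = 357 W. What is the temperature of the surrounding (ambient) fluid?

Series resistances:
  R_titanium = (1/0.976 − 1/1.02)/(4πk) = 0.04420/(4π·22.7) = 1.549×10^-4 K/W
  R_ceramic fibre blanket = (1/1.02 − 1/1.74)/(4πk) = 0.4057/(4π·0.0801) = 0.4030 K/W
  R_mineral wool = (1/1.74 − 1/2.10)/(4πk) = 0.09852/(4π·0.0424) = 0.1849 K/W
  R_conv,out = 1/(4πr²h) = 1/(4π·2.10²·21.9) = 8.240×10^-4 K/W
ΣR = 0.5889 K/W
ΔT = Q·ΣR = 357 × 0.5889 = 210.2 K
Heat flows outward, so T_out = T_in − ΔT = 239 − 210.2 = 28.8 °C

T_out = 28.8 °C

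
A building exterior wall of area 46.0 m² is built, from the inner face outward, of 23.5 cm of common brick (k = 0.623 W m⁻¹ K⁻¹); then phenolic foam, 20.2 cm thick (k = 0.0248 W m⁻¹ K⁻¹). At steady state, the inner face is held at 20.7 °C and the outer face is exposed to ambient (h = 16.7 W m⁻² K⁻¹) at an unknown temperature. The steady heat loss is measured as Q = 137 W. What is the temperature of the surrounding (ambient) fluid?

T_out = -4.86 °C

Series resistances:
  R_common brick = L/(kA) = 0.235/(0.623·46.0) = 0.008200 K/W
  R_phenolic foam = L/(kA) = 0.202/(0.0248·46.0) = 0.1771 K/W
  R_conv,out = 1/(hA) = 1/(16.7·46.0) = 0.001302 K/W
ΣR = 0.1866 K/W
ΔT = Q·ΣR = 137 × 0.1866 = 25.56 K
Heat flows outward, so T_out = T_in − ΔT = 20.7 − 25.56 = -4.86 °C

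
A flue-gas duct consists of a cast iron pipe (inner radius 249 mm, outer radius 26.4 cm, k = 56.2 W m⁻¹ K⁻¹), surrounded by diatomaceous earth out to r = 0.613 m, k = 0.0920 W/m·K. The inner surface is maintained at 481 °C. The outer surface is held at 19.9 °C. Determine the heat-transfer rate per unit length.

Series thermal resistances, inner to outer:
  R'_cast iron = ln(0.264/0.249)/(2πk) = 0.05850/(2π·56.2) = 1.657×10^-4 m·K/W
  R'_diatomaceous earth = ln(0.613/0.264)/(2πk) = 0.8424/(2π·0.0920) = 1.457 m·K/W
ΣR = 1.657×10^-4 + 1.457 = 1.457 m·K/W
Q' = ΔT/ΣR = (481 °C − 19.9 °C)/1.457 = 316 W/m

Q' = 316 W/m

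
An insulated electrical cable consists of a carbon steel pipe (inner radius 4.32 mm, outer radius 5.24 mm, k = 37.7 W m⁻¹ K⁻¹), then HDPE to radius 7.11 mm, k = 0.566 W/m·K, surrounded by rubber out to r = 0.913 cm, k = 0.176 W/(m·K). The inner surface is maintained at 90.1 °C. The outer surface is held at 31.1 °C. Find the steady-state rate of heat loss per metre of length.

Series thermal resistances, inner to outer:
  R'_carbon steel = ln(0.00524/0.00432)/(2πk) = 0.1931/(2π·37.7) = 8.151×10^-4 m·K/W
  R'_HDPE = ln(0.00711/0.00524)/(2πk) = 0.3052/(2π·0.566) = 0.08581 m·K/W
  R'_rubber = ln(0.00913/0.00711)/(2πk) = 0.2501/(2π·0.176) = 0.2261 m·K/W
ΣR = 8.151×10^-4 + 0.08581 + 0.2261 = 0.3127 m·K/W
Q' = ΔT/ΣR = (90.1 °C − 31.1 °C)/0.3127 = 189 W/m

Q' = 189 W/m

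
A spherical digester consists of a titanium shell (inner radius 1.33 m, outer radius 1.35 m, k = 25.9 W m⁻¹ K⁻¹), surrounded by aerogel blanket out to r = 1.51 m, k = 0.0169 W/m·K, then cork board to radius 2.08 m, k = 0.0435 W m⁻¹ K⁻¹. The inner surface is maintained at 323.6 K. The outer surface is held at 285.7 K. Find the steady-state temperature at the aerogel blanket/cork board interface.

T = 303.6 K

Resistance network (inner→outer):
  R_titanium = (1/1.33 − 1/1.35)/(4πk) = 0.01114/(4π·25.9) = 3.422×10^-5 K/W
  R_aerogel blanket = (1/1.35 − 1/1.51)/(4πk) = 0.07849/(4π·0.0169) = 0.3696 K/W
  R_cork board = (1/1.51 − 1/2.08)/(4πk) = 0.1815/(4π·0.0435) = 0.3320 K/W
ΣR = 3.422×10^-5 + 0.3696 + 0.3320 = 0.7016 K/W
Q = ΔT/ΣR = (323.6 K − 285.7 K)/0.7016 = 54.02 W
From the inner boundary to the aerogel blanket/cork board interface, ΣR_partial = 0.3696 K/W.
T_interface = T_in − Q·ΣR_partial = 323.6 K − (54.02)(0.3696) = 303.6 K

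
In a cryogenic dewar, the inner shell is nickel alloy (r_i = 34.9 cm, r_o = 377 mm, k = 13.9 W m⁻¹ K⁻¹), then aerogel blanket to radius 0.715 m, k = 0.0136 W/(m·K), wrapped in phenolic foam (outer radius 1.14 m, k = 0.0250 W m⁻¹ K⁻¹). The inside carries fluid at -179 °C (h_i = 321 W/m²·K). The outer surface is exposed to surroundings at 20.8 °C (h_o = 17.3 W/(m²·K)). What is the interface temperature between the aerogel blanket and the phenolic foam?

T = -16.1 °C

Resistance network (inner→outer):
  R_conv,in = 1/(4πr²h) = 1/(4π·0.349²·321) = 0.002035 K/W
  R_nickel alloy = (1/0.349 − 1/0.377)/(4πk) = 0.2128/(4π·13.9) = 0.001218 K/W
  R_aerogel blanket = (1/0.377 − 1/0.715)/(4πk) = 1.254/(4π·0.0136) = 7.337 K/W
  R_phenolic foam = (1/0.715 − 1/1.14)/(4πk) = 0.5214/(4π·0.0250) = 1.660 K/W
  R_conv,out = 1/(4πr²h) = 1/(4π·1.14²·17.3) = 0.003539 K/W
ΣR = 0.002035 + 0.001218 + 7.337 + 1.660 + 0.003539 = 9.004 K/W
Q = ΔT/ΣR = (-179 °C − 20.8 °C)/9.004 = -22.19 W
From the inner boundary to the aerogel blanket/phenolic foam interface, ΣR_partial = 7.340 K/W.
T_interface = T_in − Q·ΣR_partial = -179 °C − (-22.19)(7.340) = -16.1 °C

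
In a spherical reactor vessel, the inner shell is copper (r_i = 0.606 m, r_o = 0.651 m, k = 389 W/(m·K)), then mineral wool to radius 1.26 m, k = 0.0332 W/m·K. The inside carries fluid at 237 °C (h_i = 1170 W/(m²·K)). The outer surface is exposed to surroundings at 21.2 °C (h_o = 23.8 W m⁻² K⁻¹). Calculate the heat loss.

Series thermal resistances, inner to outer:
  R_conv,in = 1/(4πr²h) = 1/(4π·0.606²·1170) = 1.852×10^-4 K/W
  R_copper = (1/0.606 − 1/0.651)/(4πk) = 0.1141/(4π·389) = 2.333×10^-5 K/W
  R_mineral wool = (1/0.651 − 1/1.26)/(4πk) = 0.7424/(4π·0.0332) = 1.780 K/W
  R_conv,out = 1/(4πr²h) = 1/(4π·1.26²·23.8) = 0.002106 K/W
ΣR = 1.852×10^-4 + 2.333×10^-5 + 1.780 + 0.002106 = 1.782 K/W
Q = ΔT/ΣR = (237 °C − 21.2 °C)/1.782 = 121 W

Q = 121 W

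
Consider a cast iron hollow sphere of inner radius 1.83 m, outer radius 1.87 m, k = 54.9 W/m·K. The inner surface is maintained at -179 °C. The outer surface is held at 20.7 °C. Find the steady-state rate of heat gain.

Q = 4πk·ΔT/(1/r₁ − 1/r₂) = 4π × 54.9 × 199.7 / (1/1.83 − 1/1.87) = 1.18×10^7 W

Q = 11800 kW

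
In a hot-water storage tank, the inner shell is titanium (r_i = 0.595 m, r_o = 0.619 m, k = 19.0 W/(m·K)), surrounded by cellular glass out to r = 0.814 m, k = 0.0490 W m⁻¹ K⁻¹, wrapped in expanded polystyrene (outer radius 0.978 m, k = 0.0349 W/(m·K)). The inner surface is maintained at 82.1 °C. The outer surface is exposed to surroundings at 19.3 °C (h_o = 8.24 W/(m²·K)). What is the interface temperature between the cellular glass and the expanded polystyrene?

Resistance network (inner→outer):
  R_titanium = (1/0.595 − 1/0.619)/(4πk) = 0.06516/(4π·19.0) = 2.729×10^-4 K/W
  R_cellular glass = (1/0.619 − 1/0.814)/(4πk) = 0.3870/(4π·0.0490) = 0.6285 K/W
  R_expanded polystyrene = (1/0.814 − 1/0.978)/(4πk) = 0.2060/(4π·0.0349) = 0.4697 K/W
  R_conv,out = 1/(4πr²h) = 1/(4π·0.978²·8.24) = 0.01010 K/W
ΣR = 2.729×10^-4 + 0.6285 + 0.4697 + 0.01010 = 1.109 K/W
Q = ΔT/ΣR = (82.1 °C − 19.3 °C)/1.109 = 56.63 W
From the inner boundary to the cellular glass/expanded polystyrene interface, ΣR_partial = 0.6288 K/W.
T_interface = T_in − Q·ΣR_partial = 82.1 °C − (56.63)(0.6288) = 46.5 °C

T = 46.5 °C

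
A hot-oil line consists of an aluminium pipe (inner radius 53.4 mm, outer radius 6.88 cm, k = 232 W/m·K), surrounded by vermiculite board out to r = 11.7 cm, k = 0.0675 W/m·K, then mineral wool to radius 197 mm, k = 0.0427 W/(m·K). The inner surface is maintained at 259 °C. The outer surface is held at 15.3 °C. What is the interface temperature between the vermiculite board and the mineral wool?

Series thermal resistances, inner to outer:
  R'_aluminium = ln(0.0688/0.0534)/(2πk) = 0.2534/(2π·232) = 1.738×10^-4 m·K/W
  R'_vermiculite board = ln(0.117/0.0688)/(2πk) = 0.5310/(2π·0.0675) = 1.252 m·K/W
  R'_mineral wool = ln(0.197/0.117)/(2πk) = 0.5210/(2π·0.0427) = 1.942 m·K/W
ΣR = 1.738×10^-4 + 1.252 + 1.942 = 3.194 m·K/W
Q' = ΔT/ΣR = (259 °C − 15.3 °C)/3.194 = 76.30 W/m
From the inner boundary to the vermiculite board/mineral wool interface, ΣR_partial = 1.252 m·K/W.
T_interface = T_in − Q'·ΣR_partial = 259 °C − (76.30)(1.252) = 163 °C

T = 163 °C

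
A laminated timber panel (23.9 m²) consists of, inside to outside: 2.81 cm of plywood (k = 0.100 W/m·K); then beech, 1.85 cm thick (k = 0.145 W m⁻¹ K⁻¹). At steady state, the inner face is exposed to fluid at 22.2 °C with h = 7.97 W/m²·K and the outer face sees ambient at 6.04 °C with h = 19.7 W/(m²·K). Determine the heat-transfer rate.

Series thermal resistances, inner to outer:
  R_conv,in = 1/(hA) = 1/(7.97·23.9) = 0.005250 K/W
  R_plywood = L/(kA) = 0.0281/(0.100·23.9) = 0.01176 K/W
  R_beech = L/(kA) = 0.0185/(0.145·23.9) = 0.005338 K/W
  R_conv,out = 1/(hA) = 1/(19.7·23.9) = 0.002124 K/W
ΣR = 0.005250 + 0.01176 + 0.005338 + 0.002124 = 0.02447 K/W
Q = ΔT/ΣR = (22.2 °C − 6.04 °C)/0.02447 = 660 W

Q = 660 W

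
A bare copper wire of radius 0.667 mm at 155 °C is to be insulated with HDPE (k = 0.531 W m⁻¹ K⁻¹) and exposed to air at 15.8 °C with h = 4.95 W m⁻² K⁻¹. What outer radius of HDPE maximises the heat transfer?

For a cylinder, r_cr = k_ins/h = 0.531/4.95 = 0.107 m = 10.7 cm

r_cr = 10.7 cm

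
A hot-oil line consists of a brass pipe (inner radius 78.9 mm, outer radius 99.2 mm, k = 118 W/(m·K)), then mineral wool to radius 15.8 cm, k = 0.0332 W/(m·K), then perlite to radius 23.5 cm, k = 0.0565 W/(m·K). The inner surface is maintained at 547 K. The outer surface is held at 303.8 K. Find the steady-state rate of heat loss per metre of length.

Series thermal resistances, inner to outer:
  R'_brass = ln(0.0992/0.0789)/(2πk) = 0.2290/(2π·118) = 3.088×10^-4 m·K/W
  R'_mineral wool = ln(0.158/0.0992)/(2πk) = 0.4655/(2π·0.0332) = 2.231 m·K/W
  R'_perlite = ln(0.235/0.158)/(2πk) = 0.3970/(2π·0.0565) = 1.118 m·K/W
ΣR = 3.088×10^-4 + 2.231 + 1.118 = 3.349 m·K/W
Q' = ΔT/ΣR = (547 K − 303.8 K)/3.349 = 72.6 W/m

Q' = 72.6 W/m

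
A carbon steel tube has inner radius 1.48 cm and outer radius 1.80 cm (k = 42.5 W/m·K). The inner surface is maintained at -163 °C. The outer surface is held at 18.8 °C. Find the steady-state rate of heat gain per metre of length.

Q' = 2.48×10^5 W/m

Q' = 2πk·ΔT/ln(r₂/r₁) = 2π × 42.5 × 181.8 / ln(0.0180/0.0148) = 2.48×10^5 W/m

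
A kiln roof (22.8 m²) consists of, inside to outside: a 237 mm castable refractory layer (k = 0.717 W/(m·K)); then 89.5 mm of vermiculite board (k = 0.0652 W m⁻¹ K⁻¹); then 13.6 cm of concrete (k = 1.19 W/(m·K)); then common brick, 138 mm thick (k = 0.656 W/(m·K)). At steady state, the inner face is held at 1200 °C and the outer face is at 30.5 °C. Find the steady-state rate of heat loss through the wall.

Q = 13.1 kW

Resistance network (inner→outer):
  R_castable refractory = L/(kA) = 0.237/(0.717·22.8) = 0.01450 K/W
  R_vermiculite board = L/(kA) = 0.0895/(0.0652·22.8) = 0.06021 K/W
  R_concrete = L/(kA) = 0.136/(1.19·22.8) = 0.005013 K/W
  R_common brick = L/(kA) = 0.138/(0.656·22.8) = 0.009227 K/W
ΣR = 0.01450 + 0.06021 + 0.005013 + 0.009227 = 0.08895 K/W
Q = ΔT/ΣR = (1200 °C − 30.5 °C)/0.08895 = 13100 W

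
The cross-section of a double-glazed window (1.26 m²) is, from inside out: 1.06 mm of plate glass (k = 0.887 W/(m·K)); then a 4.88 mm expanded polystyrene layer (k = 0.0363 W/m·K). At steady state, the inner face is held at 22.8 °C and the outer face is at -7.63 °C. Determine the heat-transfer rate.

Treat each layer as a resistance in series:
  R_plate glass = L/(kA) = 0.00106/(0.887·1.26) = 9.484×10^-4 K/W
  R_expanded polystyrene = L/(kA) = 0.00488/(0.0363·1.26) = 0.1067 K/W
ΣR = 9.484×10^-4 + 0.1067 = 0.1076 K/W
Q = ΔT/ΣR = (22.8 °C − -7.63 °C)/0.1076 = 283 W

Q = 283 W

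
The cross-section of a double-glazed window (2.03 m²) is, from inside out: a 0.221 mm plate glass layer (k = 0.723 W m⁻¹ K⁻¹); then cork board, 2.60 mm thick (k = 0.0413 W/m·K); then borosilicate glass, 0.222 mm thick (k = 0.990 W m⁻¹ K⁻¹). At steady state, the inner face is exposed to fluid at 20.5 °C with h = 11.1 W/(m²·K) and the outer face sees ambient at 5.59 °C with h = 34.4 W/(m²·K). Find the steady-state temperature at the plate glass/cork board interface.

T = 13.1 °C

Resistance network (inner→outer):
  R_conv,in = 1/(hA) = 1/(11.1·2.03) = 0.04438 K/W
  R_plate glass = L/(kA) = 2.21×10^-4/(0.723·2.03) = 1.506×10^-4 K/W
  R_cork board = L/(kA) = 0.00260/(0.0413·2.03) = 0.03101 K/W
  R_borosilicate glass = L/(kA) = 2.22×10^-4/(0.990·2.03) = 1.105×10^-4 K/W
  R_conv,out = 1/(hA) = 1/(34.4·2.03) = 0.01432 K/W
ΣR = 0.04438 + 1.506×10^-4 + 0.03101 + 1.105×10^-4 + 0.01432 = 0.08997 K/W
Q = ΔT/ΣR = (20.5 °C − 5.59 °C)/0.08997 = 165.7 W
From the inner boundary to the plate glass/cork board interface, ΣR_partial = 0.04453 K/W.
T_interface = T_in − Q·ΣR_partial = 20.5 °C − (165.7)(0.04453) = 13.1 °C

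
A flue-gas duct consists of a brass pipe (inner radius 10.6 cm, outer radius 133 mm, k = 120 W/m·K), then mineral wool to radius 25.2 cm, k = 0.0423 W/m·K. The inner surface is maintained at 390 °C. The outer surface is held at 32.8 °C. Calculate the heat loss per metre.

Q' = 149 W/m

Treat each layer as a resistance in series:
  R'_brass = ln(0.133/0.106)/(2πk) = 0.2269/(2π·120) = 3.009×10^-4 m·K/W
  R'_mineral wool = ln(0.252/0.133)/(2πk) = 0.6391/(2π·0.0423) = 2.405 m·K/W
ΣR = 3.009×10^-4 + 2.405 = 2.405 m·K/W
Q' = ΔT/ΣR = (390 °C − 32.8 °C)/2.405 = 149 W/m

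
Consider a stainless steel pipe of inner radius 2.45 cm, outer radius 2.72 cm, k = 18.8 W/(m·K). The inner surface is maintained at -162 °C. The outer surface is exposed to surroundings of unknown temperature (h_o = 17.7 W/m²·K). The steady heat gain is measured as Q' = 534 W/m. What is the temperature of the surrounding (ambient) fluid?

Sum the resistances:
  R'_stainless steel = ln(0.0272/0.0245)/(2πk) = 0.1045/(2π·18.8) = 8.850×10^-4 m·K/W
  R'_conv,out = 1/(2πr h) = 1/(2π·0.0272·17.7) = 0.3306 m·K/W
ΣR = 0.3315 m·K/W
ΔT = Q'·ΣR = 534 × 0.3315 = 177.0 K
Heat flows inward, so T_out = T_in + ΔT = -162 + 177.0 = 15.0 °C

T_out = 15.0 °C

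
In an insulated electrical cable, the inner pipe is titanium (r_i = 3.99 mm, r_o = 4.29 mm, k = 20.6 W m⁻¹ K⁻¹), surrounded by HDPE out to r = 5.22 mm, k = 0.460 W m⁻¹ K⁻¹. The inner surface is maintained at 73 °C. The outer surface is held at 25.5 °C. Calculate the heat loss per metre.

Treat each layer as a resistance in series:
  R'_titanium = ln(0.00429/0.00399)/(2πk) = 0.07250/(2π·20.6) = 5.601×10^-4 m·K/W
  R'_HDPE = ln(0.00522/0.00429)/(2πk) = 0.1962/(2π·0.460) = 0.06789 m·K/W
ΣR = 5.601×10^-4 + 0.06789 = 0.06845 m·K/W
Q' = ΔT/ΣR = (73 °C − 25.5 °C)/0.06845 = 694 W/m

Q' = 694 W/m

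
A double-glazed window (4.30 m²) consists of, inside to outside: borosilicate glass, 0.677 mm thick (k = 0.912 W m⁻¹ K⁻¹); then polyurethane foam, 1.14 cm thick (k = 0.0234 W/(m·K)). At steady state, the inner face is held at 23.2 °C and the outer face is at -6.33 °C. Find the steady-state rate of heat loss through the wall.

Treat each layer as a resistance in series:
  R_borosilicate glass = L/(kA) = 6.77×10^-4/(0.912·4.30) = 1.726×10^-4 K/W
  R_polyurethane foam = L/(kA) = 0.0114/(0.0234·4.30) = 0.1133 K/W
ΣR = 1.726×10^-4 + 0.1133 = 0.1135 K/W
Q = ΔT/ΣR = (23.2 °C − -6.33 °C)/0.1135 = 260 W

Q = 260 W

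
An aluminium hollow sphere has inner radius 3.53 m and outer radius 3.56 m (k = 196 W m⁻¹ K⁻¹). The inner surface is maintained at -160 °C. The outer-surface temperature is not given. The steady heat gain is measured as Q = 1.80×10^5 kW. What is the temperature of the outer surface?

T_out = 14.5 °C

Series resistances:
  R_aluminium = (1/3.53 − 1/3.56)/(4πk) = 0.002387/(4π·196) = 9.692×10^-7 K/W
ΣR = 9.692×10^-7 K/W
ΔT = Q·ΣR = 1.80×10^8 × 9.692×10^-7 = 174.5 K
Heat flows inward, so T_out = T_in + ΔT = -160 + 174.5 = 14.5 °C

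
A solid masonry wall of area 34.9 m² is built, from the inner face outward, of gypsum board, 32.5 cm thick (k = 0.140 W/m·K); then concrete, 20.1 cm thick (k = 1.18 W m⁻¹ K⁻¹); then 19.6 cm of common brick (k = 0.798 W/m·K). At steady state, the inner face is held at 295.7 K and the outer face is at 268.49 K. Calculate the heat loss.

Resistance network (inner→outer):
  R_gypsum board = L/(kA) = 0.325/(0.140·34.9) = 0.06652 K/W
  R_concrete = L/(kA) = 0.201/(1.18·34.9) = 0.004881 K/W
  R_common brick = L/(kA) = 0.196/(0.798·34.9) = 0.007038 K/W
ΣR = 0.06652 + 0.004881 + 0.007038 = 0.07844 K/W
Q = ΔT/ΣR = (295.7 K − 268.49 K)/0.07844 = 347 W

Q = 347 W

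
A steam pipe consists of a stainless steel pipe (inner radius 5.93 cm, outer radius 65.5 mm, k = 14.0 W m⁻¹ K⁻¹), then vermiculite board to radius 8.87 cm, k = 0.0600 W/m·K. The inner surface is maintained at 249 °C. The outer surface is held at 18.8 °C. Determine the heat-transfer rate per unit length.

Resistance network (inner→outer):
  R'_stainless steel = ln(0.0655/0.0593)/(2πk) = 0.09944/(2π·14.0) = 0.001130 m·K/W
  R'_vermiculite board = ln(0.0887/0.0655)/(2πk) = 0.3032/(2π·0.0600) = 0.8043 m·K/W
ΣR = 0.001130 + 0.8043 = 0.8054 m·K/W
Q' = ΔT/ΣR = (249 °C − 18.8 °C)/0.8054 = 286 W/m

Q' = 286 W/m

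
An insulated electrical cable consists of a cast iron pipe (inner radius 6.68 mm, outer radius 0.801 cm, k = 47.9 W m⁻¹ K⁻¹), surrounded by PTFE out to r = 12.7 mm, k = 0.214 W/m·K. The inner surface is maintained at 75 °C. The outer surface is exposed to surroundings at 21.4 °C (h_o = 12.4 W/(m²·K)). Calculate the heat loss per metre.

Q' = 39.6 W/m

Resistance network (inner→outer):
  R'_cast iron = ln(0.00801/0.00668)/(2πk) = 0.1816/(2π·47.9) = 6.033×10^-4 m·K/W
  R'_PTFE = ln(0.0127/0.00801)/(2πk) = 0.4609/(2π·0.214) = 0.3428 m·K/W
  R'_conv,out = 1/(2πr h) = 1/(2π·0.0127·12.4) = 1.011 m·K/W
ΣR = 6.033×10^-4 + 0.3428 + 1.011 = 1.354 m·K/W
Q' = ΔT/ΣR = (75 °C − 21.4 °C)/1.354 = 39.6 W/m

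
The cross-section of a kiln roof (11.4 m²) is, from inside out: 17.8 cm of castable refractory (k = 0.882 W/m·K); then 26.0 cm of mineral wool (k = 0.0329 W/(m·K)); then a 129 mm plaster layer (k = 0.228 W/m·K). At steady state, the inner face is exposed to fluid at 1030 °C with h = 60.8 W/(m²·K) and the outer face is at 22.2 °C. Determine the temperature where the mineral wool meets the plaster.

Treat each layer as a resistance in series:
  R_conv,in = 1/(hA) = 1/(60.8·11.4) = 0.001443 K/W
  R_castable refractory = L/(kA) = 0.178/(0.882·11.4) = 0.01770 K/W
  R_mineral wool = L/(kA) = 0.260/(0.0329·11.4) = 0.6932 K/W
  R_plaster = L/(kA) = 0.129/(0.228·11.4) = 0.04963 K/W
ΣR = 0.001443 + 0.01770 + 0.6932 + 0.04963 = 0.7620 K/W
Q = ΔT/ΣR = (1030 °C − 22.2 °C)/0.7620 = 1323 W
From the inner boundary to the mineral wool/plaster interface, ΣR_partial = 0.7123 K/W.
T_interface = T_in − Q·ΣR_partial = 1030 °C − (1323)(0.7123) = 88 °C

T = 88 °C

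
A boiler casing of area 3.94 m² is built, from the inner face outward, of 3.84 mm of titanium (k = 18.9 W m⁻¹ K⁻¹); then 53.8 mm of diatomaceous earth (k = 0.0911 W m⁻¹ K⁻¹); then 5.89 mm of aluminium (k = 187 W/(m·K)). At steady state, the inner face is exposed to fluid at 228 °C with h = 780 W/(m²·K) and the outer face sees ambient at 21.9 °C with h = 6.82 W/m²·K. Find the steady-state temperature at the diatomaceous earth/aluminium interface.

T = 62.8 °C

Series thermal resistances, inner to outer:
  R_conv,in = 1/(hA) = 1/(780·3.94) = 3.254×10^-4 K/W
  R_titanium = L/(kA) = 0.00384/(18.9·3.94) = 5.157×10^-5 K/W
  R_diatomaceous earth = L/(kA) = 0.0538/(0.0911·3.94) = 0.1499 K/W
  R_aluminium = L/(kA) = 0.00589/(187·3.94) = 7.994×10^-6 K/W
  R_conv,out = 1/(hA) = 1/(6.82·3.94) = 0.03722 K/W
ΣR = 3.254×10^-4 + 5.157×10^-5 + 0.1499 + 7.994×10^-6 + 0.03722 = 0.1875 K/W
Q = ΔT/ΣR = (228 °C − 21.9 °C)/0.1875 = 1099 W
From the inner boundary to the diatomaceous earth/aluminium interface, ΣR_partial = 0.1503 K/W.
T_interface = T_in − Q·ΣR_partial = 228 °C − (1099)(0.1503) = 62.8 °C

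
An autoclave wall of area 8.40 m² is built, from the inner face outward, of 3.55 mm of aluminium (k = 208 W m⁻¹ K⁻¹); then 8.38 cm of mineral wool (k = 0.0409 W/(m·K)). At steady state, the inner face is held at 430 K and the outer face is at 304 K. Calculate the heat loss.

Treat each layer as a resistance in series:
  R_aluminium = L/(kA) = 0.00355/(208·8.40) = 2.032×10^-6 K/W
  R_mineral wool = L/(kA) = 0.0838/(0.0409·8.40) = 0.2439 K/W
ΣR = 2.032×10^-6 + 0.2439 = 0.2439 K/W
Q = ΔT/ΣR = (430 K − 304 K)/0.2439 = 517 W

Q = 517 W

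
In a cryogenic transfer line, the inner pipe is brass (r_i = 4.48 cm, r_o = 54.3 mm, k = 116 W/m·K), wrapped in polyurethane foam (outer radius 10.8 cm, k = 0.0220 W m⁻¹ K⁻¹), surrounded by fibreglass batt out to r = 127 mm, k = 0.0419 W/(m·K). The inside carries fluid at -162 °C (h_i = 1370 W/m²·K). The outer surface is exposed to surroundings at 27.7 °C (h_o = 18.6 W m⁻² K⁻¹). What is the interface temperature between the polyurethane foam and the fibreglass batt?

T = 4.8 °C

Resistance network (inner→outer):
  R'_conv,in = 1/(2πr h) = 1/(2π·0.0448·1370) = 0.002593 m·K/W
  R'_brass = ln(0.0543/0.0448)/(2πk) = 0.1923/(2π·116) = 2.639×10^-4 m·K/W
  R'_polyurethane foam = ln(0.108/0.0543)/(2πk) = 0.6876/(2π·0.0220) = 4.974 m·K/W
  R'_fibreglass batt = ln(0.127/0.108)/(2πk) = 0.1621/(2π·0.0419) = 0.6156 m·K/W
  R'_conv,out = 1/(2πr h) = 1/(2π·0.127·18.6) = 0.06738 m·K/W
ΣR = 0.002593 + 2.639×10^-4 + 4.974 + 0.6156 + 0.06738 = 5.660 m·K/W
Q' = ΔT/ΣR = (-162 °C − 27.7 °C)/5.660 = -33.52 W/m
From the inner boundary to the polyurethane foam/fibreglass batt interface, ΣR_partial = 4.977 m·K/W.
T_interface = T_in − Q'·ΣR_partial = -162 °C − (-33.52)(4.977) = 4.8 °C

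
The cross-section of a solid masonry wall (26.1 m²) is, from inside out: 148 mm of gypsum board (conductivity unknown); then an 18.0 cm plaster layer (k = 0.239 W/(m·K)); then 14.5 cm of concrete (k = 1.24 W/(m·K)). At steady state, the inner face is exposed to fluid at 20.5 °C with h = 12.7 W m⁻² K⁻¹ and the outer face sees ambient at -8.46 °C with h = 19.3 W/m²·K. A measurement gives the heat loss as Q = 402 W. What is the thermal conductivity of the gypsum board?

k = 0.168 W/m·K

ΣR = ΔT/Q = |20.5 − -8.46|/402 = 0.07204 K/W
Known resistances:
  R_conv,in = 1/(hA) = 1/(12.7·26.1) = 0.003017 K/W
  R_plaster = L/(kA) = 0.180/(0.239·26.1) = 0.02886 K/W
  R_concrete = L/(kA) = 0.145/(1.24·26.1) = 0.004480 K/W
  R_conv,out = 1/(hA) = 1/(19.3·26.1) = 0.001985 K/W
R_gypsum board = ΣR − ΣR_known = 0.07204 − 0.03834 = 0.03370 K/W
L/(kA) = 0.03370 ⇒ k = 0.148/(0.03370·26.1) = 0.168 W/m·K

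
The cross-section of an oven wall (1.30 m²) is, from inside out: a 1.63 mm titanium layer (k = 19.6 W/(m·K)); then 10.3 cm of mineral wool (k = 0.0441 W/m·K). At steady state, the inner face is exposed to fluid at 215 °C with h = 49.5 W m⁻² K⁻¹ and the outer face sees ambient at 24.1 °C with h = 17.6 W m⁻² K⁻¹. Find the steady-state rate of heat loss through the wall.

Q = 103 W

Treat each layer as a resistance in series:
  R_conv,in = 1/(hA) = 1/(49.5·1.30) = 0.01554 K/W
  R_titanium = L/(kA) = 0.00163/(19.6·1.30) = 6.397×10^-5 K/W
  R_mineral wool = L/(kA) = 0.103/(0.0441·1.30) = 1.797 K/W
  R_conv,out = 1/(hA) = 1/(17.6·1.30) = 0.04371 K/W
ΣR = 0.01554 + 6.397×10^-5 + 1.797 + 0.04371 = 1.856 K/W
Q = ΔT/ΣR = (215 °C − 24.1 °C)/1.856 = 103 W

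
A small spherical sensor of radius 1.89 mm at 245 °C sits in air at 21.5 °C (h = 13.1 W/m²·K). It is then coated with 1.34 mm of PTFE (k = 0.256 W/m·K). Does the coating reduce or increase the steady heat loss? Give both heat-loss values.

Critical radius for a sphere: r_cr = 2k/h = 0.0391 m = 3.91 cm.
Outer radius after coating: r₂ = 0.00189 + 0.00134 = 0.00323 m.
Since r₁ < r_cr and r₂ ≤ r_cr, the coating moves toward the maximum at r_cr — heat loss rises.
Bare: R = 1/(4πr₁²h) = 1701 K/W; Q = 223.5/1701 = 0.131 W.
Coated: R = R_cond + R_conv = 650.5 K/W; Q = 223.5/650.5 = 0.344 W.

increases: 0.131 → 0.344 W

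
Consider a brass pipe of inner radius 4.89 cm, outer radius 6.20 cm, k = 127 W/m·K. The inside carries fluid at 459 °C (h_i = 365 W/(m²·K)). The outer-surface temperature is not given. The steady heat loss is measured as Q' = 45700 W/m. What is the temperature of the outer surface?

T_out = 37.9 °C

Series resistances:
  R'_conv,in = 1/(2πr h) = 1/(2π·0.0489·365) = 0.008917 m·K/W
  R'_brass = ln(0.0620/0.0489)/(2πk) = 0.2374/(2π·127) = 2.975×10^-4 m·K/W
ΣR = 0.009214 m·K/W
ΔT = Q'·ΣR = 45700 × 0.009214 = 421.1 K
Heat flows outward, so T_out = T_in − ΔT = 459 − 421.1 = 37.9 °C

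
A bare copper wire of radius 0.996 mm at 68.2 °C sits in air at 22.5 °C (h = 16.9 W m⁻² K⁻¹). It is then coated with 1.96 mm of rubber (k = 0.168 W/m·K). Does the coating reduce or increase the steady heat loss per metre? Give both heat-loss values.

Critical radius for a cylinder: r_cr = k/h = 0.00994 m = 0.994 cm.
Outer radius after coating: r₂ = 9.96×10^-4 + 0.00196 = 0.002956 m.
Since r₁ < r_cr and r₂ ≤ r_cr, the coating moves toward the maximum at r_cr — heat loss rises.
Bare: R = 1/(2πr₁h) = 9.455 m·K/W; Q = 45.7/9.455 = 4.83 W/m.
Coated: R = R_cond + R_conv = 4.216 m·K/W; Q = 45.7/4.216 = 10.8 W/m.

increases: 4.83 → 10.8 W/m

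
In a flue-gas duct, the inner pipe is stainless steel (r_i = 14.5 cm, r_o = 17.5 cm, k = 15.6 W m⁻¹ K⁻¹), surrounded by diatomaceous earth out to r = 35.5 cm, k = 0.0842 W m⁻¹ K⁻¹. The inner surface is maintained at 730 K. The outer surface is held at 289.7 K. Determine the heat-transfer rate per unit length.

Resistance network (inner→outer):
  R'_stainless steel = ln(0.175/0.145)/(2πk) = 0.1881/(2π·15.6) = 0.001919 m·K/W
  R'_diatomaceous earth = ln(0.355/0.175)/(2πk) = 0.7073/(2π·0.0842) = 1.337 m·K/W
ΣR = 0.001919 + 1.337 = 1.339 m·K/W
Q' = ΔT/ΣR = (730 K − 289.7 K)/1.339 = 329 W/m

Q' = 329 W/m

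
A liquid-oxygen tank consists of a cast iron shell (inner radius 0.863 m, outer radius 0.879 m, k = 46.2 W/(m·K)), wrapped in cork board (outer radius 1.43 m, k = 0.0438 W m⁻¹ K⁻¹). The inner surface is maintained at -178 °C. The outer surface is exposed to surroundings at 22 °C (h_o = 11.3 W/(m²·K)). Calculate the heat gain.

Q = 250 W

Treat each layer as a resistance in series:
  R_cast iron = (1/0.863 − 1/0.879)/(4πk) = 0.02109/(4π·46.2) = 3.633×10^-5 K/W
  R_cork board = (1/0.879 − 1/1.43)/(4πk) = 0.4384/(4π·0.0438) = 0.7964 K/W
  R_conv,out = 1/(4πr²h) = 1/(4π·1.43²·11.3) = 0.003444 K/W
ΣR = 3.633×10^-5 + 0.7964 + 0.003444 = 0.7999 K/W
Q = ΔT/ΣR = (-178 °C − 22 °C)/0.7999 = -250 W
(Negative Q ⇒ heat flows inward; heat gain = 250 W.)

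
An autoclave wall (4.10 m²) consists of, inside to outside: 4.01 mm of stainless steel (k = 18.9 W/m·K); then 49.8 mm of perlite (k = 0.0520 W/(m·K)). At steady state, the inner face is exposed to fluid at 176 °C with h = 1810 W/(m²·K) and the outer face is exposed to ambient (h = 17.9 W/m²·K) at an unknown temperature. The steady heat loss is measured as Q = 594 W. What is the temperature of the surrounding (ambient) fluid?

T_out = 29.0 °C

Sum the resistances:
  R_conv,in = 1/(hA) = 1/(1810·4.10) = 1.348×10^-4 K/W
  R_stainless steel = L/(kA) = 0.00401/(18.9·4.10) = 5.175×10^-5 K/W
  R_perlite = L/(kA) = 0.0498/(0.0520·4.10) = 0.2336 K/W
  R_conv,out = 1/(hA) = 1/(17.9·4.10) = 0.01363 K/W
ΣR = 0.2474 K/W
ΔT = Q·ΣR = 594 × 0.2474 = 147.0 K
Heat flows outward, so T_out = T_in − ΔT = 176 − 147.0 = 29.0 °C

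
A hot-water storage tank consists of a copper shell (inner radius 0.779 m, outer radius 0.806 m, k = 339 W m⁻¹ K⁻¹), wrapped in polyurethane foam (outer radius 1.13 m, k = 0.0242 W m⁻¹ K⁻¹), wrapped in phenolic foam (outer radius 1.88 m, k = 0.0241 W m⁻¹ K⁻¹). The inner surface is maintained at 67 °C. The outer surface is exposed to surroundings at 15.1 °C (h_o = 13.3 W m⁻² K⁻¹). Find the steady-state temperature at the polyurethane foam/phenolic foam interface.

T = 41.0 °C

Resistance network (inner→outer):
  R_copper = (1/0.779 − 1/0.806)/(4πk) = 0.04300/(4π·339) = 1.009×10^-5 K/W
  R_polyurethane foam = (1/0.806 − 1/1.13)/(4πk) = 0.3557/(4π·0.0242) = 1.170 K/W
  R_phenolic foam = (1/1.13 − 1/1.88)/(4πk) = 0.3530/(4π·0.0241) = 1.166 K/W
  R_conv,out = 1/(4πr²h) = 1/(4π·1.88²·13.3) = 0.001693 K/W
ΣR = 1.009×10^-5 + 1.170 + 1.166 + 0.001693 = 2.338 K/W
Q = ΔT/ΣR = (67 °C − 15.1 °C)/2.338 = 22.20 W
From the inner boundary to the polyurethane foam/phenolic foam interface, ΣR_partial = 1.170 K/W.
T_interface = T_in − Q·ΣR_partial = 67 °C − (22.20)(1.170) = 41.0 °C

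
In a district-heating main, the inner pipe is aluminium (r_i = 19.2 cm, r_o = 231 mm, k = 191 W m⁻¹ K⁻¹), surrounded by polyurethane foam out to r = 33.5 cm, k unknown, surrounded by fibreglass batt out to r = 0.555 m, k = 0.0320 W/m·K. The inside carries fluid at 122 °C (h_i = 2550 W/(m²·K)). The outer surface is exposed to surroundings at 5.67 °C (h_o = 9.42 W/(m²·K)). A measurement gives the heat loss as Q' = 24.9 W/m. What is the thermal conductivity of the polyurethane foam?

k = 0.0278 W/m·K

ΣR = ΔT/Q' = |122 − 5.67|/24.9 = 4.672 m·K/W
Known resistances:
  R'_conv,in = 1/(2πr h) = 1/(2π·0.192·2550) = 3.251×10^-4 m·K/W
  R'_aluminium = ln(0.231/0.192)/(2πk) = 0.1849/(2π·191) = 1.541×10^-4 m·K/W
  R'_fibreglass batt = ln(0.555/0.335)/(2πk) = 0.5048/(2π·0.0320) = 2.511 m·K/W
  R'_conv,out = 1/(2πr h) = 1/(2π·0.555·9.42) = 0.03044 m·K/W
R_polyurethane foam = ΣR − ΣR_known = 4.672 − 2.542 = 2.130 m·K/W
ln(r₂/r₁)/(2πk) = 2.130 ⇒ k = 0.3717/(2π·2.130) = 0.0278 W/m·K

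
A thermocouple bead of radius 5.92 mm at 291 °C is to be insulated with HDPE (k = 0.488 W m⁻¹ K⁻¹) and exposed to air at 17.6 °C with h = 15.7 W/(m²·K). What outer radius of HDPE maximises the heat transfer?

r_cr = 6.22 cm

For a sphere, r_cr = 2k_ins/h = 2·0.488/15.7 = 0.0622 m = 6.22 cm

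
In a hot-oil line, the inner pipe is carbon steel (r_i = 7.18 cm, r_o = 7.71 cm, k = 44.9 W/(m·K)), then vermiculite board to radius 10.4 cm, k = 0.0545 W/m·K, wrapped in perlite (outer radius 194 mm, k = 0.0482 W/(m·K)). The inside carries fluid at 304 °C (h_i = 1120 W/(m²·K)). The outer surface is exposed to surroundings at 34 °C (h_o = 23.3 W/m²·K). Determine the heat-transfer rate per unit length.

Q' = 90.9 W/m

Resistance network (inner→outer):
  R'_conv,in = 1/(2πr h) = 1/(2π·0.0718·1120) = 0.001979 m·K/W
  R'_carbon steel = ln(0.0771/0.0718)/(2πk) = 0.07122/(2π·44.9) = 2.524×10^-4 m·K/W
  R'_vermiculite board = ln(0.104/0.0771)/(2πk) = 0.2993/(2π·0.0545) = 0.8740 m·K/W
  R'_perlite = ln(0.194/0.104)/(2πk) = 0.6235/(2π·0.0482) = 2.059 m·K/W
  R'_conv,out = 1/(2πr h) = 1/(2π·0.194·23.3) = 0.03521 m·K/W
ΣR = 0.001979 + 2.524×10^-4 + 0.8740 + 2.059 + 0.03521 = 2.970 m·K/W
Q' = ΔT/ΣR = (304 °C − 34 °C)/2.970 = 90.9 W/m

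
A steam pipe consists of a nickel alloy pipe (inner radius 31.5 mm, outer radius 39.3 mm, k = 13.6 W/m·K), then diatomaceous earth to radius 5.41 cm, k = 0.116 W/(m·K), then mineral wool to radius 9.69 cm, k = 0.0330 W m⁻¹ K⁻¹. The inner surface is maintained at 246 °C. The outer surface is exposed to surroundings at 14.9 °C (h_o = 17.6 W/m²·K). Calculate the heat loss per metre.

Q' = 69.1 W/m

Resistance network (inner→outer):
  R'_nickel alloy = ln(0.0393/0.0315)/(2πk) = 0.2212/(2π·13.6) = 0.002589 m·K/W
  R'_diatomaceous earth = ln(0.0541/0.0393)/(2πk) = 0.3196/(2π·0.116) = 0.4385 m·K/W
  R'_mineral wool = ln(0.0969/0.0541)/(2πk) = 0.5828/(2π·0.0330) = 2.811 m·K/W
  R'_conv,out = 1/(2πr h) = 1/(2π·0.0969·17.6) = 0.09332 m·K/W
ΣR = 0.002589 + 0.4385 + 2.811 + 0.09332 = 3.345 m·K/W
Q' = ΔT/ΣR = (246 °C − 14.9 °C)/3.345 = 69.1 W/m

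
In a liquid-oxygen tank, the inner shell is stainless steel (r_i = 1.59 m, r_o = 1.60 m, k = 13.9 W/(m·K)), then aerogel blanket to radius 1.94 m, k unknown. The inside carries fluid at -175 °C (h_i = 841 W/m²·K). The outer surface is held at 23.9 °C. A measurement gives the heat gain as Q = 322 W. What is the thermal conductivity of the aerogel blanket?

ΣR = ΔT/Q = |-175 − 23.9|/322 = 0.6177 K/W
Known resistances:
  R_conv,in = 1/(4πr²h) = 1/(4π·1.59²·841) = 3.743×10^-5 K/W
  R_stainless steel = (1/1.59 − 1/1.60)/(4πk) = 0.003931/(4π·13.9) = 2.250×10^-5 K/W
R_aerogel blanket = ΣR − ΣR_known = 0.6177 − 5.993×10^-5 = 0.6176 K/W
(1/r₁−1/r₂)/(4πk) = 0.6176 ⇒ k = 0.1095/(4π·0.6176) = 0.0141 W/m·K

k = 0.0141 W/m·K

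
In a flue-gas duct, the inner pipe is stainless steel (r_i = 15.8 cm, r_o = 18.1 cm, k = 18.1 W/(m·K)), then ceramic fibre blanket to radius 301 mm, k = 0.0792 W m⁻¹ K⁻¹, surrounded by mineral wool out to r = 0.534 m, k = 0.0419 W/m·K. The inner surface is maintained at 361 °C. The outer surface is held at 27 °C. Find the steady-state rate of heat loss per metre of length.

Q' = 104 W/m

Treat each layer as a resistance in series:
  R'_stainless steel = ln(0.181/0.158)/(2πk) = 0.1359/(2π·18.1) = 0.001195 m·K/W
  R'_ceramic fibre blanket = ln(0.301/0.181)/(2πk) = 0.5086/(2π·0.0792) = 1.022 m·K/W
  R'_mineral wool = ln(0.534/0.301)/(2πk) = 0.5733/(2π·0.0419) = 2.178 m·K/W
ΣR = 0.001195 + 1.022 + 2.178 = 3.201 m·K/W
Q' = ΔT/ΣR = (361 °C − 27 °C)/3.201 = 104 W/m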